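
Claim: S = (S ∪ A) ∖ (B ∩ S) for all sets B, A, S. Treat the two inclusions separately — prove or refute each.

(⟹) This inclusion fails. Take B = {1}, A = ∅, S = {1}; then 1 ∈ S but 1 ∉ (S ∪ A) ∖ (B ∩ S).

(⟸) This inclusion fails. Take B = ∅, A = {1}, S = ∅; then 1 ∈ (S ∪ A) ∖ (B ∩ S) but 1 ∉ S.

Both inclusions fail.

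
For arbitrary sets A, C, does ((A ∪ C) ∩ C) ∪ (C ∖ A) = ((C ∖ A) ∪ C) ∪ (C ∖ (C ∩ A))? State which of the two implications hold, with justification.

Both inclusions hold.

(⊆) Let x ∈ ((A ∪ C) ∩ C) ∪ (C ∖ A). Then either x ∈ C and x ∉ A; or x ∈ A ∩ C. In each case x ∈ ((C ∖ A) ∪ C) ∪ (C ∖ (C ∩ A)), so ((A ∪ C) ∩ C) ∪ (C ∖ A) ⊆ ((C ∖ A) ∪ C) ∪ (C ∖ (C ∩ A)).

(⊇) Let x ∈ ((C ∖ A) ∪ C) ∪ (C ∖ (C ∩ A)). Then either x ∈ C and x ∉ A; or x ∈ A ∩ C. In each case x ∈ ((A ∪ C) ∩ C) ∪ (C ∖ A), so ((C ∖ A) ∪ C) ∪ (C ∖ (C ∩ A)) ⊆ ((A ∪ C) ∩ C) ∪ (C ∖ A).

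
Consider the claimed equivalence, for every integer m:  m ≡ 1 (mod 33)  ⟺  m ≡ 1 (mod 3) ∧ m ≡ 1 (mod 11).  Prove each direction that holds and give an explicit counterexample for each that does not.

Both directions hold; the statement is true.

(⇒) Suppose m ≡ 1 (mod 33); write m = 33j + 1. Since 3 ∣ 33, reducing mod 3 gives m ≡ 1 (mod 3); since 11 ∣ 33, reducing mod 11 gives m ≡ 1 (mod 11).

(⇐) Conversely, if m ≡ 1 (mod 3) and m ≡ 1 (mod 11), then by the Chinese remainder theorem m ≡ 1 (mod 33). This is exactly m ≡ 1 (mod 33).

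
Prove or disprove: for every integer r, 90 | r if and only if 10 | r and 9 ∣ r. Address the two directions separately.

The biconditional holds.

(⇒) If 90 ∣ r, write r = 90q. Since 90 = 9·10, r = 10·(9q), so 10 ∣ r; and since 90 = 10·9, r = 9·(10q), so 9 ∣ r.

(⇐) Suppose 10 ∣ r and 9 ∣ r. Any common multiple of 10 and 9 is a multiple of their lcm; here gcd(10, 9) = 1, so lcm(10, 9) = 10·9 = 90, so 90 ∣ r.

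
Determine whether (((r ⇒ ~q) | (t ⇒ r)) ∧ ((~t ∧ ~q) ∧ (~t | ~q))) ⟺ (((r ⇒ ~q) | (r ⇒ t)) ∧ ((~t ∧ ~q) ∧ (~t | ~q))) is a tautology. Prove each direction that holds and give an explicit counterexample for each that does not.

Equivalent; both directions hold.

[⇐] Assume the antecedent. If t is true, the antecedent cannot hold. If t is false, the antecedent forces (t = F, q = F, r = F) or (t = F, q = F, r = T), and the consequent holds there. Either way the consequent holds.

[⇒] Assume the antecedent. If t is true, the antecedent cannot hold. If t is false, the antecedent forces (t = F, q = F, r = F) or (t = F, q = F, r = T), and the consequent holds there. Either way the consequent holds.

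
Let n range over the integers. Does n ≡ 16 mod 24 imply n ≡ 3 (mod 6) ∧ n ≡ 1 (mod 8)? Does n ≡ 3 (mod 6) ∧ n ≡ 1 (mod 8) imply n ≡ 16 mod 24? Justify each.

(⇒) fails and (⇐) fails.

Forward direction. This fails: n = 16 gives 16 ≡ 16 (mod 24) but 16 ≡ 4 (mod 6), so the conjunction on the right does not hold.

Converse. This fails: n = 9 satisfies both congruences on the right (9 ≡ 3 mod 6 and 9 ≡ 1 mod 8) yet 9 ≡ 9 (mod 24), not 16.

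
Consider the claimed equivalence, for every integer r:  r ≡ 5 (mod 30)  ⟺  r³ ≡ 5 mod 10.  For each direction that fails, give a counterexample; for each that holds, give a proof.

(⇒) Suppose r ≡ 5 (mod 30). Then r³ ≡ 5³ = 125 (mod 30), and since 10 ∣ 30, also r³ ≡ 5 (mod 10).

(⇐) This fails: take r = 15. Then 15³ = 3375 ≡ 5 (mod 10), yet 15 ≡ 15 (mod 30), not 5.

Not equivalent: only (⇒) holds.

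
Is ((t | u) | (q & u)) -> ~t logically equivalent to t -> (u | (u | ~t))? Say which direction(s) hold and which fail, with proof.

Forward direction. Assume the antecedent. If u is true, t -> (u | (u | ~t)) reduces to true regardless of the other variables. If u is false, the antecedent forces (u = F, t = F, q = F) or (u = F, t = F, q = T), and t -> (u | (u | ~t)) holds there. Either way t -> (u | (u | ~t)) holds.

Converse. This fails. Under u = T, t = T, q = F, the left side is false but the right side is true.

The forward direction holds; the converse fails.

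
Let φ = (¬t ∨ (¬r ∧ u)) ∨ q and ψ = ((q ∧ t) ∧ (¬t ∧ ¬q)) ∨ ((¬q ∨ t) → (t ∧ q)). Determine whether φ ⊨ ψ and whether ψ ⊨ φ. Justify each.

The forward direction fails; the converse holds.

Forward direction. This fails. Under r = F, q = F, t = F, u = F, the left side is true but the right side is false.

Converse. Assume the antecedent. If q is true, (¬t ∨ (¬r ∧ u)) ∨ q reduces to true regardless of the other variables. If q is false, the antecedent cannot hold. Either way (¬t ∨ (¬r ∧ u)) ∨ q holds.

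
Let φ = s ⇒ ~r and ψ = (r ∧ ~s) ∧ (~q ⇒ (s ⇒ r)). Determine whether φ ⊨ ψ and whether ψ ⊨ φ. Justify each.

(⇒) fails; (⇐) holds.

(⟹) This fails. Under s = F, r = F, q = F, the left side is true but the right side is false.

(⟸) Assume the antecedent. If s is true, the antecedent cannot hold. If s is false, s ⇒ ~r reduces to true regardless of the other variables. Either way s ⇒ ~r holds.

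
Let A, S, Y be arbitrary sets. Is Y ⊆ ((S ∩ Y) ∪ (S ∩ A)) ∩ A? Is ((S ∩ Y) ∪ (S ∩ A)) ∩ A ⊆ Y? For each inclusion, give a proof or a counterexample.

Both inclusions fail.

(⟹) This inclusion fails. Take A = ∅, S = ∅, Y = {1}; then 1 ∈ Y but 1 ∉ ((S ∩ Y) ∪ (S ∩ A)) ∩ A.

(⟸) This inclusion fails. Take A = {1}, S = {1}, Y = ∅; then 1 ∈ ((S ∩ Y) ∪ (S ∩ A)) ∩ A but 1 ∉ Y.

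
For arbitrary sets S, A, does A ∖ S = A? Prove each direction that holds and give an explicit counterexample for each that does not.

(⊆) Let x ∈ A ∖ S. Then x ∈ A and x ∉ S, from which x ∈ A.

(⊇) This inclusion fails. Take S = {1}, A = {1}; then 1 ∈ A but 1 ∉ A ∖ S.

The sets are not equal: only the forward inclusion holds.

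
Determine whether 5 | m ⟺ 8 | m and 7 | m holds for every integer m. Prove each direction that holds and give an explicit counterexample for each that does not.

(⇒) fails and (⇐) fails.

(⇒) This fails: take m = 5. Certainly 5 ∣ 5, but 8 ∤ 5.

(⇐) This fails: take m = 56. Both 8 ∣ 56 and 7 ∣ 56, yet 56 is not a multiple of 5 (since 56 = 11·5 + 1), so 5 ∤ 56.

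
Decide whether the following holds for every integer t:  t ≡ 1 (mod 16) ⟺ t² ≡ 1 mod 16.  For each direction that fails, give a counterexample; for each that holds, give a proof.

(⇒) holds; (⇐) fails.

(→) Suppose t ≡ 1 (mod 16). Write t = 16j + 1. Then (16j + 1)² = 256j² + 32j + 1 = 16(16j² + 2j) + 1, so t² ≡ 1 (mod 16).

(←) This fails: take t = 7. Then 7² = 49 ≡ 1 (mod 16), yet 7 ≡ 7 (mod 16), not 1.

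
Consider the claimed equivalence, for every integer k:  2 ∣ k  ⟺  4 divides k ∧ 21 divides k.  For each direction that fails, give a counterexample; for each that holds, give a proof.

[⇒] This fails: take k = 2. Certainly 2 ∣ 2, but 4 ∤ 2.

[⇐] Suppose 4 ∣ k and 21 ∣ k. Any common multiple of 4 and 21 is a multiple of their lcm; here gcd(4, 21) = 1, so lcm(4, 21) = 4·21 = 84, so 84 ∣ k. Since 2 ∣ 84, it follows that 2 ∣ k.

The forward direction fails; the converse holds.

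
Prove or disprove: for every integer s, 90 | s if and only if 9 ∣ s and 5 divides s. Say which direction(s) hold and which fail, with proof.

(⇒) If 90 ∣ s, write s = 90q. Since 90 = 10·9, s = 9·(10q), so 9 ∣ s; and since 90 = 18·5, s = 5·(18q), so 5 ∣ s.

(⇐) This fails: take s = 45. Both 9 ∣ 45 and 5 ∣ 45, yet 45 is not a multiple of 90 (since 45 = 0·90 + 45), so 90 ∤ 45.

(⇒) holds; (⇐) fails.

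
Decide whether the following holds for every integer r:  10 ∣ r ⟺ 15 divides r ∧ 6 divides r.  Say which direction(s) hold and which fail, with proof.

Forward direction. This fails: take r = 10. Certainly 10 ∣ 10, but 15 ∤ 10.

Converse. Suppose 15 ∣ r and 6 ∣ r. Any common multiple of 15 and 6 is a multiple of their lcm; here lcm(15, 6) = 15·6/gcd(15, 6) = 90/3 = 30, so 30 ∣ r. Since 10 ∣ 30, it follows that 10 ∣ r.

Not equivalent: only (⇐) holds.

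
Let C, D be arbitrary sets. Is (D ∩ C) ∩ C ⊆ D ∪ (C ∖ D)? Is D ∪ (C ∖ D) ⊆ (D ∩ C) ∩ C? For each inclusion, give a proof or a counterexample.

The sets are not equal: only the forward inclusion holds.

(⟹) Let x ∈ (D ∩ C) ∩ C. Then x ∈ C ∩ D, from which x ∈ D ∪ (C ∖ D).

(⟸) This inclusion fails. Take C = {1}, D = ∅; then 1 ∈ D ∪ (C ∖ D) but 1 ∉ (D ∩ C) ∩ C.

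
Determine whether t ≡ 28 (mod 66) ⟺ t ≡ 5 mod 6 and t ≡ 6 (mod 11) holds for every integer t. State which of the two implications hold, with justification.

(→) This fails: t = 28 gives 28 ≡ 28 (mod 66) but 28 ≡ 4 (mod 6), so the conjunction on the right does not hold.

(←) This fails: t = 17 satisfies both congruences on the right (17 ≡ 5 mod 6 and 17 ≡ 6 mod 11) yet 17 ≡ 17 (mod 66), not 28.

Neither direction holds.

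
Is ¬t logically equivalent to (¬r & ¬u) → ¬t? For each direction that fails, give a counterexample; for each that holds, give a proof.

The forward direction holds; the converse fails.

(⇒) Assume the antecedent. If r is true, (¬r & ¬u) → ¬t reduces to true regardless of the other variables. If r is false, the antecedent forces (r = F, u = F, t = F) or (r = F, u = T, t = F), and (¬r & ¬u) → ¬t holds there. Either way (¬r & ¬u) → ¬t holds.

(⇐) This fails. Under r = T, u = F, t = T, the left side is false but the right side is true.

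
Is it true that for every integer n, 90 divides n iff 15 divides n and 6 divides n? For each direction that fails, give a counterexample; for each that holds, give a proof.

Only the forward direction holds.

(⇒) If 90 ∣ n, write n = 90q. Since 90 = 6·15, n = 15·(6q), so 15 ∣ n; and since 90 = 15·6, n = 6·(15q), so 6 ∣ n.

(⇐) This fails: take n = 30. Both 15 ∣ 30 and 6 ∣ 30, yet 30 is not a multiple of 90 (since 30 = 0·90 + 30), so 90 ∤ 30.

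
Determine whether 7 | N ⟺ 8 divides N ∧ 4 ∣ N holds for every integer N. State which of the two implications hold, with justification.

Forward direction. This fails: take N = 7. Certainly 7 ∣ 7, but 8 ∤ 7.

Converse. This fails: take N = 8. Both 8 ∣ 8 and 4 ∣ 8, yet 8 is not a multiple of 7 (since 8 = 1·7 + 1), so 7 ∤ 8.

Neither direction holds.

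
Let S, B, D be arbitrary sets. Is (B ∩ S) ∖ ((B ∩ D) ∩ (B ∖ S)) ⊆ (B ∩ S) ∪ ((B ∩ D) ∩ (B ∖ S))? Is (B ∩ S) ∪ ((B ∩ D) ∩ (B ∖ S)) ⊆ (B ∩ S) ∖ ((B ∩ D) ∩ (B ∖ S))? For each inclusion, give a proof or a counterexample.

(⊆) holds; (⊇) fails.

Reverse inclusion. This inclusion fails. Take S = ∅, B = {1}, D = {1}; then 1 ∈ (B ∩ S) ∪ ((B ∩ D) ∩ (B ∖ S)) but 1 ∉ (B ∩ S) ∖ ((B ∩ D) ∩ (B ∖ S)).

Forward inclusion. Let x ∈ (B ∩ S) ∖ ((B ∩ D) ∩ (B ∖ S)). Then either x ∈ S ∩ B and x ∉ D; or x ∈ S ∩ B ∩ D. In each case x ∈ (B ∩ S) ∪ ((B ∩ D) ∩ (B ∖ S)), so (B ∩ S) ∖ ((B ∩ D) ∩ (B ∖ S)) ⊆ (B ∩ S) ∪ ((B ∩ D) ∩ (B ∖ S)).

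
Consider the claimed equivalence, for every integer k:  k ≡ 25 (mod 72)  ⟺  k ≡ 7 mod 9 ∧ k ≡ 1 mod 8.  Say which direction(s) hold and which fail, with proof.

(←) If k ≡ 7 (mod 9) and k ≡ 1 (mod 8), then by the Chinese remainder theorem k ≡ 25 (mod 72). This is exactly k ≡ 25 (mod 72).

(→) Suppose k ≡ 25 (mod 72); write k = 72j + 25. Since 9 ∣ 72, reducing mod 9 gives k ≡ 25 ≡ 7 (mod 9); since 8 ∣ 72, reducing mod 8 gives k ≡ 25 ≡ 1 (mod 8).

The biconditional holds.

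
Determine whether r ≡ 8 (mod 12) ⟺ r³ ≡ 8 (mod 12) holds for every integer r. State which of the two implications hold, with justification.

Only the forward direction holds.

(→) Suppose r ≡ 8 (mod 12). Write r = 12j + 8. Then (12j + 8)³ = 1728j³ + 3456j² + 2304j + 512 = 12(144j³ + 288j² + 192j + 42) + 8, so r³ ≡ 8 (mod 12).

(←) This fails: take r = 2. Then 2³ = 8 ≡ 8 (mod 12), yet 2 ≡ 2 (mod 12), not 8.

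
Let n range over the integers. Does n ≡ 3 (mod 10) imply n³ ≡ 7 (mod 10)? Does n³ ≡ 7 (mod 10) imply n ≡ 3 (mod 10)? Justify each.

The biconditional holds.

Forward direction. Suppose n ≡ 3 (mod 10). Write n = 10j + 3. Then (10j + 3)³ = 1000j³ + 900j² + 270j + 27 = 10(100j³ + 90j² + 27j + 2) + 7, so n³ ≡ 7 (mod 10).

Converse. For the converse, argue contrapositively. If n ≢ 3 (mod 10), then n is congruent to one of 0, 1, 2, 4, 5, 6, 7, 8, 9 modulo 10, and these give n³ ≡ 0, 1, 8, 4, 5, 6, 3, 2, 9 respectively — never 7.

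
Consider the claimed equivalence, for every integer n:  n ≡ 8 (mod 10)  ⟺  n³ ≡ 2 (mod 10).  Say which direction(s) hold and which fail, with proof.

(⇒) Suppose n ≡ 8 (mod 10). Write n = 10j + 8. Then (10j + 8)³ = 1000j³ + 2400j² + 1920j + 512 = 10(100j³ + 240j² + 192j + 51) + 2, so n³ ≡ 2 (mod 10).

(⇐) For the converse, argue contrapositively. If n ≢ 8 (mod 10), then n is congruent to one of 0, 1, 2, 3, 4, 5, 6, 7, 9 modulo 10, and these give n³ ≡ 0, 1, 8, 7, 4, 5, 6, 3, 9 respectively — never 2.

The biconditional holds.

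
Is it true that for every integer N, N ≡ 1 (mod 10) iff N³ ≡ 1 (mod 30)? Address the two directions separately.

Only the converse holds.

(⇒) This fails: take N = 11. Then 11 ≡ 1 (mod 10), but 11³ = 1331 ≡ 11 (mod 30), not 1.

(⇐) Conversely, the residues r modulo 30 with r³ ≡ 1 (mod 30) are exactly {1}, and each is ≡ 1 (mod 10).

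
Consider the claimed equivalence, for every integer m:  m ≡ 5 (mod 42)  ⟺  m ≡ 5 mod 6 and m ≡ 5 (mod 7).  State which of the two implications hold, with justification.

Both implications hold.

(⇒) Suppose m ≡ 5 (mod 42); write m = 42j + 5. Since 6 ∣ 42, reducing mod 6 gives m ≡ 5 (mod 6); since 7 ∣ 42, reducing mod 7 gives m ≡ 5 (mod 7).

(⇐) Conversely, if m ≡ 5 (mod 6) and m ≡ 5 (mod 7), then by the Chinese remainder theorem m ≡ 5 (mod 42). This is exactly m ≡ 5 (mod 42).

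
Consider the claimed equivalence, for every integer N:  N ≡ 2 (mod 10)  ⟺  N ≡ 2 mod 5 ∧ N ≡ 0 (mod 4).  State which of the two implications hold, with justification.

Not equivalent: only (⇐) holds.

(←) If N ≡ 2 (mod 5) and N ≡ 0 (mod 4), then by the Chinese remainder theorem N ≡ 12 (mod 20). Since 12 ≡ 2 (mod 10) and 10 ∣ 20, we get N ≡ 2 (mod 10).

(→) This fails: N = 2 gives 2 ≡ 2 (mod 10) but 2 ≡ 2 (mod 4), so the conjunction on the right does not hold.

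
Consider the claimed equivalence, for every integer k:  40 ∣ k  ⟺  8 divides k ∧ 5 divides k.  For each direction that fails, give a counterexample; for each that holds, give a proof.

Both implications hold.

[⇒] If 40 ∣ k, write k = 40q. Since 40 = 5·8, k = 8·(5q), so 8 ∣ k; and since 40 = 8·5, k = 5·(8q), so 5 ∣ k.

[⇐] Suppose 8 ∣ k and 5 ∣ k. Any common multiple of 8 and 5 is a multiple of their lcm; here gcd(8, 5) = 1, so lcm(8, 5) = 8·5 = 40, so 40 ∣ k.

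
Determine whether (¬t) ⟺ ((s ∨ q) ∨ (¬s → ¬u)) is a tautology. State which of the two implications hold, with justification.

(→) This fails. Under u = T, q = F, s = F, t = F, the left side is true but the right side is false.

(←) This fails. Under u = F, q = F, s = F, t = T, the left side is false but the right side is true.

Neither direction holds.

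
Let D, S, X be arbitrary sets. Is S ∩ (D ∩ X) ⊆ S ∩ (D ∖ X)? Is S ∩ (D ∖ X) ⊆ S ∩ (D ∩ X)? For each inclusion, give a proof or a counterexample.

Neither inclusion holds.

Forward inclusion. This inclusion fails. Take D = {1}, S = {1}, X = {1}; then 1 ∈ S ∩ (D ∩ X) but 1 ∉ S ∩ (D ∖ X).

Reverse inclusion. This inclusion fails. Take D = {1}, S = {1}, X = ∅; then 1 ∈ S ∩ (D ∖ X) but 1 ∉ S ∩ (D ∩ X).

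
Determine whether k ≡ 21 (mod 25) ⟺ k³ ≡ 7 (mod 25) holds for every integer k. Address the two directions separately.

(→) This fails: take k = 21. Then 21 ≡ 21 (mod 25), but 21³ = 9261 ≡ 11 (mod 25), not 7.

(←) This fails: take k = 18. Then 18³ = 5832 ≡ 7 (mod 25), yet 18 ≡ 18 (mod 25), not 21.

Both directions fail.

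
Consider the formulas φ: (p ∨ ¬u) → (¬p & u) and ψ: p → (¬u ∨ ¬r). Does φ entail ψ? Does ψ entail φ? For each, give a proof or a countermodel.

(→) Assume the antecedent. If r is true, the antecedent forces (r = T, u = T, p = F), and p → (¬u ∨ ¬r) holds there. If r is false, p → (¬u ∨ ¬r) reduces to true regardless of the other variables. Either way p → (¬u ∨ ¬r) holds.

(←) This fails. Under r = F, u = F, p = F, the left side is false but the right side is true.

Only the forward direction holds.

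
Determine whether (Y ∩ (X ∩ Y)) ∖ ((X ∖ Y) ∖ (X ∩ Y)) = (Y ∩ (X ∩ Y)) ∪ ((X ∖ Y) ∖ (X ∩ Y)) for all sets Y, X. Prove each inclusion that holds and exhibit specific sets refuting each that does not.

(⊆) holds; (⊇) fails.

(⊆) Let x ∈ (Y ∩ (X ∩ Y)) ∖ ((X ∖ Y) ∖ (X ∩ Y)). Then x ∈ Y ∩ X, from which x ∈ (Y ∩ (X ∩ Y)) ∪ ((X ∖ Y) ∖ (X ∩ Y)).

(⊇) This inclusion fails. Take Y = ∅, X = {1}; then 1 ∈ (Y ∩ (X ∩ Y)) ∪ ((X ∖ Y) ∖ (X ∩ Y)) but 1 ∉ (Y ∩ (X ∩ Y)) ∖ ((X ∖ Y) ∖ (X ∩ Y)).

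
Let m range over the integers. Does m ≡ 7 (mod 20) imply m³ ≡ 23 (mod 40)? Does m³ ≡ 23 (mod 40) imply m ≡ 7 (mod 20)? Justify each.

Only the reverse direction holds.

(⇒) This fails: take m = 27. Then 27 ≡ 7 (mod 20), but 27³ = 19683 ≡ 3 (mod 40), not 23.

(⇐) Conversely, the residues r modulo 40 with r³ ≡ 23 (mod 40) are exactly {7}, and each is ≡ 7 (mod 20).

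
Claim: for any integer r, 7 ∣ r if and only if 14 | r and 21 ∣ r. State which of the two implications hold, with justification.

The forward direction fails; the converse holds.

(⟹) This fails: take r = 7. Certainly 7 ∣ 7, but 14 ∤ 7.

(⟸) Suppose 14 ∣ r and 21 ∣ r. Any common multiple of 14 and 21 is a multiple of their lcm; here lcm(14, 21) = 14·21/gcd(14, 21) = 294/7 = 42, so 42 ∣ r. Since 7 ∣ 42, it follows that 7 ∣ r.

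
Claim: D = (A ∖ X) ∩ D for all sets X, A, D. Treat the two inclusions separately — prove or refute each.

(⟹) This inclusion fails. Take X = ∅, A = ∅, D = {1}; then 1 ∈ D but 1 ∉ (A ∖ X) ∩ D.

(⟸) Let x ∈ (A ∖ X) ∩ D. Then x ∈ A ∩ D and x ∉ X, from which x ∈ D.

Only the reverse inclusion holds.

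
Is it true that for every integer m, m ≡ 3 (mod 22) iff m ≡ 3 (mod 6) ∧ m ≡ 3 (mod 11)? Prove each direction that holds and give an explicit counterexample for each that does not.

(←) If m ≡ 3 (mod 6) and m ≡ 3 (mod 11), then by the Chinese remainder theorem m ≡ 3 (mod 66). Since 3 ≡ 3 (mod 22) and 22 ∣ 66, we get m ≡ 3 (mod 22).

(→) This fails: m = 25 gives 25 ≡ 3 (mod 22) but 25 ≡ 1 (mod 6), so the conjunction on the right does not hold.

(⇒) fails; (⇐) holds.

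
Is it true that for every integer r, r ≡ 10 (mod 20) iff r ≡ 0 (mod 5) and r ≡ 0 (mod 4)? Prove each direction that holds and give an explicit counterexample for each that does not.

(⟹) This fails: r = 10 gives 10 ≡ 10 (mod 20) but 10 ≡ 2 (mod 4), so the conjunction on the right does not hold.

(⟸) This fails: r = 0 satisfies both congruences on the right (0 ≡ 0 mod 5 and 0 ≡ 0 mod 4) yet 0 ≡ 0 (mod 20), not 10.

Both directions fail.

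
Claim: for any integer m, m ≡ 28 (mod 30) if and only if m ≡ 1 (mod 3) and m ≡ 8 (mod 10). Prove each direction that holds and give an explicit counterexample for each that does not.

(⇐) If m ≡ 1 (mod 3) and m ≡ 8 (mod 10), then by the Chinese remainder theorem m ≡ 28 (mod 30). This is exactly m ≡ 28 (mod 30).

(⇒) Suppose m ≡ 28 (mod 30); write m = 30j + 28. Since 3 ∣ 30, reducing mod 3 gives m ≡ 28 ≡ 1 (mod 3); since 10 ∣ 30, reducing mod 10 gives m ≡ 28 ≡ 8 (mod 10).

Both implications hold.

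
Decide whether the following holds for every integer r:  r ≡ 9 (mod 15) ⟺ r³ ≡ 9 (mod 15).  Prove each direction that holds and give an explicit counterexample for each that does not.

Both directions hold.

(⇒) Suppose r ≡ 9 (mod 15). Write r = 15j + 9. Then (15j + 9)³ = 3375j³ + 6075j² + 3645j + 729 = 15(225j³ + 405j² + 243j + 48) + 9, so r³ ≡ 9 (mod 15).

(⇐) Conversely, suppose r³ ≡ 9 (mod 15). The only residue r in {0, …, 14} with r³ ≡ 9 (mod 15) is r = 9, so r ≡ 9 (mod 15).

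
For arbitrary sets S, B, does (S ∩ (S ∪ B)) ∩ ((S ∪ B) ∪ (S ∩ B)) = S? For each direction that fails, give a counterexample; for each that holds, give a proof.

Reverse inclusion. Let x ∈ S. Then either x ∈ S and x ∉ B; or x ∈ S ∩ B. In each case x ∈ (S ∩ (S ∪ B)) ∩ ((S ∪ B) ∪ (S ∩ B)), so S ⊆ (S ∩ (S ∪ B)) ∩ ((S ∪ B) ∪ (S ∩ B)).

Forward inclusion. Let x ∈ (S ∩ (S ∪ B)) ∩ ((S ∪ B) ∪ (S ∩ B)). Then either x ∈ S and x ∉ B; or x ∈ S ∩ B. In each case x ∈ S, so (S ∩ (S ∪ B)) ∩ ((S ∪ B) ∪ (S ∩ B)) ⊆ S.

Both inclusions hold.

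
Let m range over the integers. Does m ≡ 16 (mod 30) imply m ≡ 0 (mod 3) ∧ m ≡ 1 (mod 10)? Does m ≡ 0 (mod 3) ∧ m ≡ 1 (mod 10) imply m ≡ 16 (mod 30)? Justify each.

Neither direction holds.

Forward direction. This fails: m = 16 gives 16 ≡ 16 (mod 30) but 16 ≡ 1 (mod 3), so the conjunction on the right does not hold.

Converse. This fails: m = 21 satisfies both congruences on the right (21 ≡ 0 mod 3 and 21 ≡ 1 mod 10) yet 21 ≡ 21 (mod 30), not 16.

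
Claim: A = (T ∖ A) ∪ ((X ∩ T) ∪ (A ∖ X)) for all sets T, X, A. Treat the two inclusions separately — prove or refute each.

Both inclusions fail.

(⟹) This inclusion fails. Take T = ∅, X = {1}, A = {1}; then 1 ∈ A but 1 ∉ (T ∖ A) ∪ ((X ∩ T) ∪ (A ∖ X)).

(⟸) This inclusion fails. Take T = {1}, X = ∅, A = ∅; then 1 ∈ (T ∖ A) ∪ ((X ∩ T) ∪ (A ∖ X)) but 1 ∉ A.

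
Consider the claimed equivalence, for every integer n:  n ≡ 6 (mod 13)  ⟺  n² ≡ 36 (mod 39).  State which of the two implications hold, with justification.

(⟹) This fails: take n = 19. Then 19 ≡ 6 (mod 13), but 19² = 361 ≡ 10 (mod 39), not 36.

(⟸) This fails: take n = 33. Then 33² = 1089 ≡ 36 (mod 39), yet 33 ≡ 7 (mod 13), not 6.

Neither direction holds.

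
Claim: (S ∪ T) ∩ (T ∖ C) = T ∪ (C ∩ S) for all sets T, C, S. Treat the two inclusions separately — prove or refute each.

(⊆) holds; (⊇) fails.

(⊆) Let x ∈ (S ∪ T) ∩ (T ∖ C). Then either x ∈ T and x ∉ C, S; or x ∈ T ∩ S and x ∉ C. In each case x ∈ T ∪ (C ∩ S), so (S ∪ T) ∩ (T ∖ C) ⊆ T ∪ (C ∩ S).

(⊇) This inclusion fails. Take T = {1}, C = {1}, S = ∅; then 1 ∈ T ∪ (C ∩ S) but 1 ∉ (S ∪ T) ∩ (T ∖ C).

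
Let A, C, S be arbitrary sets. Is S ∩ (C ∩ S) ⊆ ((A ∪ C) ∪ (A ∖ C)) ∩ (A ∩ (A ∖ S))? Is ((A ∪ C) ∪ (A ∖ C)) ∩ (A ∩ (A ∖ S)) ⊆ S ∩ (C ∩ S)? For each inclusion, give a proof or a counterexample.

Forward inclusion. This inclusion fails. Take A = ∅, C = {1}, S = {1}; then 1 ∈ S ∩ (C ∩ S) but 1 ∉ ((A ∪ C) ∪ (A ∖ C)) ∩ (A ∩ (A ∖ S)).

Reverse inclusion. This inclusion fails. Take A = {1}, C = ∅, S = ∅; then 1 ∈ ((A ∪ C) ∪ (A ∖ C)) ∩ (A ∩ (A ∖ S)) but 1 ∉ S ∩ (C ∩ S).

Neither inclusion holds.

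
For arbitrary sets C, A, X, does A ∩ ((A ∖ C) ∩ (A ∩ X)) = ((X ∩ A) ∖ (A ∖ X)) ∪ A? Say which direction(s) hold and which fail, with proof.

Only the forward inclusion holds.

(⟹) Let x ∈ A ∩ ((A ∖ C) ∩ (A ∩ X)). Then x ∈ A ∩ X and x ∉ C, from which x ∈ ((X ∩ A) ∖ (A ∖ X)) ∪ A.

(⟸) This inclusion fails. Take C = ∅, A = {1}, X = ∅; then 1 ∈ ((X ∩ A) ∖ (A ∖ X)) ∪ A but 1 ∉ A ∩ ((A ∖ C) ∩ (A ∩ X)).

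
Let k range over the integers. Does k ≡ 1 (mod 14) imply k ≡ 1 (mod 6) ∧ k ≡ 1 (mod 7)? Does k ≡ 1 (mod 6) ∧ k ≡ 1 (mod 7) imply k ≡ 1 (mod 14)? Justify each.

Forward direction. This fails: k = 29 gives 29 ≡ 1 (mod 14) but 29 ≡ 5 (mod 6), so the conjunction on the right does not hold.

Converse. If k ≡ 1 (mod 6) and k ≡ 1 (mod 7), then by the Chinese remainder theorem k ≡ 1 (mod 42). Since 1 ≡ 1 (mod 14) and 14 ∣ 42, we get k ≡ 1 (mod 14).

(⇒) fails; (⇐) holds.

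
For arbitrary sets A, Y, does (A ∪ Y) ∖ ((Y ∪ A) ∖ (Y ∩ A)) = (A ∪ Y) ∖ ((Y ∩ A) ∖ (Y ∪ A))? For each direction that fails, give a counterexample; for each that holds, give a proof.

(⟹) Let x ∈ (A ∪ Y) ∖ ((Y ∪ A) ∖ (Y ∩ A)). Then x ∈ A ∩ Y, from which x ∈ (A ∪ Y) ∖ ((Y ∩ A) ∖ (Y ∪ A)).

(⟸) This inclusion fails. Take A = {1}, Y = ∅; then 1 ∈ (A ∪ Y) ∖ ((Y ∩ A) ∖ (Y ∪ A)) but 1 ∉ (A ∪ Y) ∖ ((Y ∪ A) ∖ (Y ∩ A)).

The sets are not equal: only the forward inclusion holds.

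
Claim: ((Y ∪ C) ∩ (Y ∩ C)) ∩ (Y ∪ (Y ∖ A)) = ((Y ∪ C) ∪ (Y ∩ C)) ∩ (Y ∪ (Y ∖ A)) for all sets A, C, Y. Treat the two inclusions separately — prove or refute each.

(⟹) Let x ∈ ((Y ∪ C) ∩ (Y ∩ C)) ∩ (Y ∪ (Y ∖ A)). Then either x ∈ C ∩ Y and x ∉ A; or x ∈ A ∩ C ∩ Y. In each case x ∈ ((Y ∪ C) ∪ (Y ∩ C)) ∩ (Y ∪ (Y ∖ A)), so ((Y ∪ C) ∩ (Y ∩ C)) ∩ (Y ∪ (Y ∖ A)) ⊆ ((Y ∪ C) ∪ (Y ∩ C)) ∩ (Y ∪ (Y ∖ A)).

(⟸) This inclusion fails. Take A = ∅, C = ∅, Y = {1}; then 1 ∈ ((Y ∪ C) ∪ (Y ∩ C)) ∩ (Y ∪ (Y ∖ A)) but 1 ∉ ((Y ∪ C) ∩ (Y ∩ C)) ∩ (Y ∪ (Y ∖ A)).

Only the forward inclusion holds.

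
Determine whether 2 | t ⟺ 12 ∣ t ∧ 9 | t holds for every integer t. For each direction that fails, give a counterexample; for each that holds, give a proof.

Not equivalent: only (⇐) holds.

(→) This fails: take t = 2. Certainly 2 ∣ 2, but 12 ∤ 2.

(←) Suppose 12 ∣ t and 9 ∣ t. Any common multiple of 12 and 9 is a multiple of their lcm; here lcm(12, 9) = 12·9/gcd(12, 9) = 108/3 = 36, so 36 ∣ t. Since 2 ∣ 36, it follows that 2 ∣ t.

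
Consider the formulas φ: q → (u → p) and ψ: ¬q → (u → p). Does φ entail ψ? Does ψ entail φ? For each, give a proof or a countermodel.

[⇒] This fails. Under p = F, q = F, u = T, the left side is true but the right side is false.

[⇐] This fails. Under p = F, q = T, u = T, the left side is false but the right side is true.

(⇒) fails and (⇐) fails.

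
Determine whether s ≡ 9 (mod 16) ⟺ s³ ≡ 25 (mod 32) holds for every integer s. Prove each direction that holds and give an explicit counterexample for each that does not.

[⇒] This fails: take s = 25. Then 25 ≡ 9 (mod 16), but 25³ = 15625 ≡ 9 (mod 32), not 25.

[⇐] Conversely, the residues r modulo 32 with r³ ≡ 25 (mod 32) are exactly {9}, and each is ≡ 9 (mod 16).

Only the converse holds.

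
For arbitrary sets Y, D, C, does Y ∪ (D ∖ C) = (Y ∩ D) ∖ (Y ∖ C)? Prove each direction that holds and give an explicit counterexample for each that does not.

The sets are not equal: only the reverse inclusion holds.

(⊇) Let x ∈ (Y ∩ D) ∖ (Y ∖ C). Then x ∈ Y ∩ D ∩ C, from which x ∈ Y ∪ (D ∖ C).

(⊆) This inclusion fails. Take Y = {1}, D = ∅, C = ∅; then 1 ∈ Y ∪ (D ∖ C) but 1 ∉ (Y ∩ D) ∖ (Y ∖ C).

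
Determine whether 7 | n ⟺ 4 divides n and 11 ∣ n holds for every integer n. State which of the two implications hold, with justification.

[⇒] This fails: take n = 7. Certainly 7 ∣ 7, but 4 ∤ 7.

[⇐] This fails: take n = 44. Both 4 ∣ 44 and 11 ∣ 44, yet 44 is not a multiple of 7 (since 44 = 6·7 + 2), so 7 ∤ 44.

Neither implication holds.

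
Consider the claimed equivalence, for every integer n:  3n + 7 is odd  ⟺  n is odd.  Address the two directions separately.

(⇒) fails and (⇐) fails.

Forward direction. This fails: n = 2 gives 3n + 7 = 13, which is odd, but 2 is even, not odd.

Converse. This also fails: n = 5 is odd, but 3n + 7 = 22 is even, not odd.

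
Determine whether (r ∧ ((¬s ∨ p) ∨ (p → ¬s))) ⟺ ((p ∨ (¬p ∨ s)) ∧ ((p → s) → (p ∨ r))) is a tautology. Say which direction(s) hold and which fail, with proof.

(→) Assume the antecedent. If s is true, the antecedent forces (s = T, r = T, p = F) or (s = T, r = T, p = T), and the consequent holds there. If s is false, the antecedent forces (s = F, r = T, p = F) or (s = F, r = T, p = T), and the consequent holds there. Either way the consequent holds.

(←) This fails. Under s = F, r = F, p = T, the left side is false but the right side is true.

(⇒) holds; (⇐) fails.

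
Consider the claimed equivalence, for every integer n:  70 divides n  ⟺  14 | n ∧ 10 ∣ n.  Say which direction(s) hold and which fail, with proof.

[⇒] If 70 ∣ n, write n = 70q. Since 70 = 5·14, n = 14·(5q), so 14 ∣ n; and since 70 = 7·10, n = 10·(7q), so 10 ∣ n.

[⇐] Suppose 14 ∣ n and 10 ∣ n. Any common multiple of 14 and 10 is a multiple of their lcm; here lcm(14, 10) = 14·10/gcd(14, 10) = 140/2 = 70, so 70 ∣ n.

Both directions hold.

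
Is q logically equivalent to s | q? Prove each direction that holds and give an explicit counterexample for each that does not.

Only the forward implication holds.

(⇒) Assume the antecedent. If s is true, s | q reduces to true regardless of the other variables. If s is false, the antecedent forces (s = F, q = T), and s | q holds there. Either way s | q holds.

(⇐) This fails. Under s = T, q = F, the left side is false but the right side is true.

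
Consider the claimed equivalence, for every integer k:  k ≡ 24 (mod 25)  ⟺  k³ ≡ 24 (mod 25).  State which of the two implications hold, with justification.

Equivalent; both directions hold.

(⟸) Suppose k³ ≡ 24 (mod 25). The only residue r in {0, …, 24} with r³ ≡ 24 (mod 25) is r = 24, so k ≡ 24 (mod 25).

(⟹) Suppose k ≡ 24 (mod 25). Write k = 25j + 24. Then (25j + 24)³ = 15625j³ + 45000j² + 43200j + 13824 = 25(625j³ + 1800j² + 1728j + 552) + 24, so k³ ≡ 24 (mod 25).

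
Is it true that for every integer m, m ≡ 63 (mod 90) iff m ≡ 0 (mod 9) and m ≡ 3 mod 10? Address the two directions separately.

Converse. If m ≡ 0 (mod 9) and m ≡ 3 (mod 10), then by the Chinese remainder theorem m ≡ 63 (mod 90). This is exactly m ≡ 63 (mod 90).

Forward direction. Suppose m ≡ 63 (mod 90); write m = 90j + 63. Since 9 ∣ 90, reducing mod 9 gives m ≡ 63 ≡ 0 (mod 9); since 10 ∣ 90, reducing mod 10 gives m ≡ 63 ≡ 3 (mod 10).

Both implications hold.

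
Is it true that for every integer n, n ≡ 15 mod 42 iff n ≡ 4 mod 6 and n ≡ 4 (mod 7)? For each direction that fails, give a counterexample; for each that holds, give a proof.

Both directions fail.

(⟹) This fails: n = 15 gives 15 ≡ 15 (mod 42) but 15 ≡ 3 (mod 6), so the conjunction on the right does not hold.

(⟸) This fails: n = 4 satisfies both congruences on the right (4 ≡ 4 mod 6 and 4 ≡ 4 mod 7) yet 4 ≡ 4 (mod 42), not 15.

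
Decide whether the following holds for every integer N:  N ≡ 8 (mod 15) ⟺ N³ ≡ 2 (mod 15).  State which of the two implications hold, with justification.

(⇒) Suppose N ≡ 8 (mod 15). Write N = 15j + 8. Then (15j + 8)³ = 3375j³ + 5400j² + 2880j + 512 = 15(225j³ + 360j² + 192j + 34) + 2, so N³ ≡ 2 (mod 15).

(⇐) Conversely, suppose N³ ≡ 2 (mod 15). The only residue r in {0, …, 14} with r³ ≡ 2 (mod 15) is r = 8, so N ≡ 8 (mod 15).

Equivalent; both directions hold.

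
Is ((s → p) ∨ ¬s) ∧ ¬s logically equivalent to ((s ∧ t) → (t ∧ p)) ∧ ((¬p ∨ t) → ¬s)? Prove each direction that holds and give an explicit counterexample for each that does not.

(⇐) This fails. Under s = T, p = T, t = F, the left side is false but the right side is true.

(⇒) Assume the antecedent. If s is true, the antecedent cannot hold. If s is false, the consequent reduces to true regardless of the other variables. Either way the consequent holds.

The forward direction holds; the converse fails.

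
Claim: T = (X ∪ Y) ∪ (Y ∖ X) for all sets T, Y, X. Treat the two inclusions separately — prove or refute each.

Neither inclusion holds.

(⟹) This inclusion fails. Take T = {1}, Y = ∅, X = ∅; then 1 ∈ T but 1 ∉ (X ∪ Y) ∪ (Y ∖ X).

(⟸) This inclusion fails. Take T = ∅, Y = {1}, X = ∅; then 1 ∈ (X ∪ Y) ∪ (Y ∖ X) but 1 ∉ T.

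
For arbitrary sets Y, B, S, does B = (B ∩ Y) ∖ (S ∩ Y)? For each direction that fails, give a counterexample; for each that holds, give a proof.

Only the reverse inclusion holds.

(⟹) This inclusion fails. Take Y = ∅, B = {1}, S = ∅; then 1 ∈ B but 1 ∉ (B ∩ Y) ∖ (S ∩ Y).

(⟸) Let x ∈ (B ∩ Y) ∖ (S ∩ Y). Then x ∈ Y ∩ B and x ∉ S, from which x ∈ B.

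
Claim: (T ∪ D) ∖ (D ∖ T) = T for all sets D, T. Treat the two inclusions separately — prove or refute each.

Both inclusions hold; the sets are equal.

(⊆) Let x ∈ (T ∪ D) ∖ (D ∖ T). Then either x ∈ T and x ∉ D; or x ∈ D ∩ T. In each case x ∈ T, so (T ∪ D) ∖ (D ∖ T) ⊆ T.

(⊇) Let x ∈ T. Then either x ∈ T and x ∉ D; or x ∈ D ∩ T. In each case x ∈ (T ∪ D) ∖ (D ∖ T), so T ⊆ (T ∪ D) ∖ (D ∖ T).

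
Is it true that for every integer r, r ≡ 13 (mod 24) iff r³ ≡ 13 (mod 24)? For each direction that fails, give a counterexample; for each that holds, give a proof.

(⇒) Suppose r ≡ 13 (mod 24). Write r = 24j + 13. Then (24j + 13)³ = 13824j³ + 22464j² + 12168j + 2197 = 24(576j³ + 936j² + 507j + 91) + 13, so r³ ≡ 13 (mod 24).

(⇐) Conversely, suppose r³ ≡ 13 (mod 24). The only residue r in {0, …, 23} with r³ ≡ 13 (mod 24) is r = 13, so r ≡ 13 (mod 24).

Equivalent; both directions hold.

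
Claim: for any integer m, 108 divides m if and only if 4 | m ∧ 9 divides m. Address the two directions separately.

Only the forward direction holds.

(→) If 108 ∣ m, write m = 108q. Since 108 = 27·4, m = 4·(27q), so 4 ∣ m; and since 108 = 12·9, m = 9·(12q), so 9 ∣ m.

(←) This fails: take m = 36. Both 4 ∣ 36 and 9 ∣ 36, yet 36 is not a multiple of 108 (since 36 = 0·108 + 36), so 108 ∤ 36.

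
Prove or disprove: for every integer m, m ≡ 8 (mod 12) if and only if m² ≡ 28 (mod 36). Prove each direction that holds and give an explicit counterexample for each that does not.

(⟹) This fails: take m = 20. Then 20 ≡ 8 (mod 12), but 20² = 400 ≡ 4 (mod 36), not 28.

(⟸) This fails: take m = 10. Then 10² = 100 ≡ 28 (mod 36), yet 10 ≡ 10 (mod 12), not 8.

Neither direction holds.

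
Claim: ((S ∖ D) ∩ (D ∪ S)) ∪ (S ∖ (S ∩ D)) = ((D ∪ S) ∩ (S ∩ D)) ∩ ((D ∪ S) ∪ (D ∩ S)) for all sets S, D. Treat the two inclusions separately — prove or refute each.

Both inclusions fail.

Forward inclusion. This inclusion fails. Take S = {1}, D = ∅; then 1 ∈ ((S ∖ D) ∩ (D ∪ S)) ∪ (S ∖ (S ∩ D)) but 1 ∉ ((D ∪ S) ∩ (S ∩ D)) ∩ ((D ∪ S) ∪ (D ∩ S)).

Reverse inclusion. This inclusion fails. Take S = {1}, D = {1}; then 1 ∈ ((D ∪ S) ∩ (S ∩ D)) ∩ ((D ∪ S) ∪ (D ∩ S)) but 1 ∉ ((S ∖ D) ∩ (D ∪ S)) ∪ (S ∖ (S ∩ D)).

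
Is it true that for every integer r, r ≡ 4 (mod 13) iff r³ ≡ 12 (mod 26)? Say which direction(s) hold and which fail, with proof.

Neither direction holds.

[⇒] This fails: take r = 17. Then 17 ≡ 4 (mod 13), but 17³ = 4913 ≡ 25 (mod 26), not 12.

[⇐] This fails: take r = 10. Then 10³ = 1000 ≡ 12 (mod 26), yet 10 ≡ 10 (mod 13), not 4.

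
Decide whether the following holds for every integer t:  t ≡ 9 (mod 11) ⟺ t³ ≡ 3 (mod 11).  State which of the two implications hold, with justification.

Both directions hold; the statement is true.

(→) Suppose t ≡ 9 (mod 11). Write t = 11j + 9. Then (11j + 9)³ = 1331j³ + 3267j² + 2673j + 729 = 11(121j³ + 297j² + 243j + 66) + 3, so t³ ≡ 3 (mod 11).

(←) Conversely, suppose t³ ≡ 3 (mod 11). The only residue r in {0, …, 10} with r³ ≡ 3 (mod 11) is r = 9, so t ≡ 9 (mod 11).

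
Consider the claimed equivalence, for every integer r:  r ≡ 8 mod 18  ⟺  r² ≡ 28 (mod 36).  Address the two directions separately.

(⇒) Suppose r ≡ 8 (mod 18). Working modulo 36, r ∈ {8, 26}; for each such r, r² ≡ 28 (mod 36).

(⇐) This fails: take r = 10. Then 10² = 100 ≡ 28 (mod 36), yet 10 ≡ 10 (mod 18), not 8.

Only the forward implication holds.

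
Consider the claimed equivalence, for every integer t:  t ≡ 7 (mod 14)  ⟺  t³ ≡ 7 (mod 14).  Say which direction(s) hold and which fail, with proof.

Both directions hold; the statement is true.

Forward direction. Suppose t ≡ 7 (mod 14). Write t = 14j + 7. Then (14j + 7)³ = 2744j³ + 4116j² + 2058j + 343 = 14(196j³ + 294j² + 147j + 24) + 7, so t³ ≡ 7 (mod 14).

Converse. Suppose t³ ≡ 7 (mod 14). The only residue r in {0, …, 13} with r³ ≡ 7 (mod 14) is r = 7, so t ≡ 7 (mod 14).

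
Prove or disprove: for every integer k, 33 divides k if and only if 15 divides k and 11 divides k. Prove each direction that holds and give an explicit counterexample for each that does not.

(→) This fails: take k = 33. Certainly 33 ∣ 33, but 15 ∤ 33.

(←) Suppose 15 ∣ k and 11 ∣ k. Any common multiple of 15 and 11 is a multiple of their lcm; here gcd(15, 11) = 1, so lcm(15, 11) = 15·11 = 165, so 165 ∣ k. Since 33 ∣ 165, it follows that 33 ∣ k.

Not equivalent: only (⇐) holds.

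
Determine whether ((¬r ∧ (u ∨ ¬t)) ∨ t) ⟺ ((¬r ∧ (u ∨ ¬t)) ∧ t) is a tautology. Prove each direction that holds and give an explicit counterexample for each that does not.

(→) This fails. Under r = F, u = F, t = F, the left side is true but the right side is false.

(←) Assume the antecedent. If r is true, the antecedent cannot hold. If r is false, (¬r ∧ (u ∨ ¬t)) ∨ t reduces to true regardless of the other variables. Either way (¬r ∧ (u ∨ ¬t)) ∨ t holds.

Not equivalent: only (⇐) holds.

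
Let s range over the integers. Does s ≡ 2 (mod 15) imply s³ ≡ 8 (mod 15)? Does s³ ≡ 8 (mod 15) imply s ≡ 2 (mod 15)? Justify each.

(→) Suppose s ≡ 2 (mod 15). Write s = 15j + 2. Then (15j + 2)³ = 3375j³ + 1350j² + 180j + 8 = 15(225j³ + 90j² + 12j) + 8, so s³ ≡ 8 (mod 15).

(←) Conversely, suppose s³ ≡ 8 (mod 15). The only residue r in {0, …, 14} with r³ ≡ 8 (mod 15) is r = 2, so s ≡ 2 (mod 15).

The biconditional holds.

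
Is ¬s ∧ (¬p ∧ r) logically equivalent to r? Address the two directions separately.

[⇐] This fails. Under p = T, s = F, r = T, the left side is false but the right side is true.

[⇒] Assume the antecedent. If p is true, the antecedent cannot hold. If p is false, the antecedent forces (p = F, s = F, r = T), and r holds there. Either way r holds.

Not equivalent: only (⇒) holds.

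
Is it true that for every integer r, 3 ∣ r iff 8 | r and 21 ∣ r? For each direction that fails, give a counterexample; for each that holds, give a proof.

Only the reverse direction holds.

(←) Suppose 8 ∣ r and 21 ∣ r. Any common multiple of 8 and 21 is a multiple of their lcm; here gcd(8, 21) = 1, so lcm(8, 21) = 8·21 = 168, so 168 ∣ r. Since 3 ∣ 168, it follows that 3 ∣ r.

(→) This fails: take r = 3. Certainly 3 ∣ 3, but 8 ∤ 3.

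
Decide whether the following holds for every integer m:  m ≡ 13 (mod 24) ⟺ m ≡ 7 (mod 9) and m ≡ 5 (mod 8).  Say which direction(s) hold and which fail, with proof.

(⇒) fails; (⇐) holds.

(⇐) If m ≡ 7 (mod 9) and m ≡ 5 (mod 8), then by the Chinese remainder theorem m ≡ 61 (mod 72). Since 61 ≡ 13 (mod 24) and 24 ∣ 72, we get m ≡ 13 (mod 24).

(⇒) This fails: m = 37 gives 37 ≡ 13 (mod 24) but 37 ≡ 1 (mod 9), so the conjunction on the right does not hold.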